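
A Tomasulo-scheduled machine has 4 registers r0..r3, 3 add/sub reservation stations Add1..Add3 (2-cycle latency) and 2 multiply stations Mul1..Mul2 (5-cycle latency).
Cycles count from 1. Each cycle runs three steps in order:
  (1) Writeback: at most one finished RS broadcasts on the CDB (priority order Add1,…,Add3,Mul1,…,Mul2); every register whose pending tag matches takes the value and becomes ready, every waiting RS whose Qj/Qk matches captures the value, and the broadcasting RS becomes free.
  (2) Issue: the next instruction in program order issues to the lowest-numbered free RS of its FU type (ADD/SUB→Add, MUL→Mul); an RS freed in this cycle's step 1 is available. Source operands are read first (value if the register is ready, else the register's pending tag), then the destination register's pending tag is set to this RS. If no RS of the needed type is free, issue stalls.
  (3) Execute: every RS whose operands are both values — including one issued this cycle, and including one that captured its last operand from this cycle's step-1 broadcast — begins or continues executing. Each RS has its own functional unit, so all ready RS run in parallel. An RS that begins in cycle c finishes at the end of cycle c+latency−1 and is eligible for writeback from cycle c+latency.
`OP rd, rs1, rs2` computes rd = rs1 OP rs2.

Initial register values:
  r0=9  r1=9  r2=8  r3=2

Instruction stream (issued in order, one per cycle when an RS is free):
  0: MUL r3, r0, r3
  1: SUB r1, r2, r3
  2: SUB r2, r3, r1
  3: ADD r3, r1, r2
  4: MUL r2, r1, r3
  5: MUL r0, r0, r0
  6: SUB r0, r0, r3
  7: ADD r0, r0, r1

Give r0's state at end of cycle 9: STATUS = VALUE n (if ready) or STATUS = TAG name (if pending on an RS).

cycle 1: issue MUL r3<-Mul1 // r0:9,r1:9,r2:8,r3:Mul1
cycle 2: issue SUB r1<-Add1 // r0:9,r1:Add1,r2:8,r3:Mul1
cycle 3: issue SUB r2<-Add2 // r0:9,r1:Add1,r2:Add2,r3:Mul1
cycle 4: issue ADD r3<-Add3 // r0:9,r1:Add1,r2:Add2,r3:Add3
cycle 5: issue MUL r2<-Mul2 // r0:9,r1:Add1,r2:Mul2,r3:Add3
cycle 6: CDB Mul1=18; issue MUL r0<-Mul1 // r0:Mul1,r1:Add1,r2:Mul2,r3:Add3
cycle 7: stall // r0:Mul1,r1:Add1,r2:Mul2,r3:Add3
cycle 8: CDB Add1=-10; issue SUB r0<-Add1 // r0:Add1,r1:-10,r2:Mul2,r3:Add3
cycle 9: stall // r0:Add1,r1:-10,r2:Mul2,r3:Add3

STATUS = TAG Add1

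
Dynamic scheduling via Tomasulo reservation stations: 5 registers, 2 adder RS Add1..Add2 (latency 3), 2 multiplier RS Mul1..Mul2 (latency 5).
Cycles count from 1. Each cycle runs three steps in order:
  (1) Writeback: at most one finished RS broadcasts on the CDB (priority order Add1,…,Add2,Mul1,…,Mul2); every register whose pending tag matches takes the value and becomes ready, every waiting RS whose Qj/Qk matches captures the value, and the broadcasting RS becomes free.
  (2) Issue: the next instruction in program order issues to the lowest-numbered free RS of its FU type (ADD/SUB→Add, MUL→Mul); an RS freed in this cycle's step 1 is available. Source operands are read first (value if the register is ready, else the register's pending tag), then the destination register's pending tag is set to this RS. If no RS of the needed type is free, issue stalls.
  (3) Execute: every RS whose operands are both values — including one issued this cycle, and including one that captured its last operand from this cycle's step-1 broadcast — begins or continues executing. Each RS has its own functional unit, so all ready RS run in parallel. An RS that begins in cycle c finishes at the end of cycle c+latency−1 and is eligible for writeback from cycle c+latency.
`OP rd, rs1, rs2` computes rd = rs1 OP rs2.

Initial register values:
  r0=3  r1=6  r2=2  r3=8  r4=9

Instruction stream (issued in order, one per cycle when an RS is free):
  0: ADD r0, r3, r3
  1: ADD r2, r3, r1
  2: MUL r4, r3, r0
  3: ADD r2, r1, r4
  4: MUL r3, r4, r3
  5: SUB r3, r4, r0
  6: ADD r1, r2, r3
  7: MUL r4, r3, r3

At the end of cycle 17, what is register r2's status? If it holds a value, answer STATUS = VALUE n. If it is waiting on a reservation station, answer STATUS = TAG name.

STATUS = VALUE 134

  c1: issue ADD r0<-Add1  regs: r0:Add1,r1:6,r2:2,r3:8,r4:9
  c2: issue ADD r2<-Add2  regs: r0:Add1,r1:6,r2:Add2,r3:8,r4:9
  c3: issue MUL r4<-Mul1  regs: r0:Add1,r1:6,r2:Add2,r3:8,r4:Mul1
  c4: CDB Add1=16; issue ADD r2<-Add1  regs: r0:16,r1:6,r2:Add1,r3:8,r4:Mul1
  c5: CDB Add2=14; issue MUL r3<-Mul2  regs: r0:16,r1:6,r2:Add1,r3:Mul2,r4:Mul1
  c6: issue SUB r3<-Add2  regs: r0:16,r1:6,r2:Add1,r3:Add2,r4:Mul1
  c7: stall  regs: r0:16,r1:6,r2:Add1,r3:Add2,r4:Mul1
  c8: stall  regs: r0:16,r1:6,r2:Add1,r3:Add2,r4:Mul1
  c9: CDB Mul1=128; stall  regs: r0:16,r1:6,r2:Add1,r3:Add2,r4:128
  c10: stall  regs: r0:16,r1:6,r2:Add1,r3:Add2,r4:128
  c11: stall  regs: r0:16,r1:6,r2:Add1,r3:Add2,r4:128
  c12: CDB Add1=134; issue ADD r1<-Add1  regs: r0:16,r1:Add1,r2:134,r3:Add2,r4:128
  c13: CDB Add2=112; issue MUL r4<-Mul1  regs: r0:16,r1:Add1,r2:134,r3:112,r4:Mul1
  c14: CDB Mul2=1024  regs: r0:16,r1:Add1,r2:134,r3:112,r4:Mul1
  c15: -  regs: r0:16,r1:Add1,r2:134,r3:112,r4:Mul1
  c16: CDB Add1=246  regs: r0:16,r1:246,r2:134,r3:112,r4:Mul1
  c17: -  regs: r0:16,r1:246,r2:134,r3:112,r4:Mul1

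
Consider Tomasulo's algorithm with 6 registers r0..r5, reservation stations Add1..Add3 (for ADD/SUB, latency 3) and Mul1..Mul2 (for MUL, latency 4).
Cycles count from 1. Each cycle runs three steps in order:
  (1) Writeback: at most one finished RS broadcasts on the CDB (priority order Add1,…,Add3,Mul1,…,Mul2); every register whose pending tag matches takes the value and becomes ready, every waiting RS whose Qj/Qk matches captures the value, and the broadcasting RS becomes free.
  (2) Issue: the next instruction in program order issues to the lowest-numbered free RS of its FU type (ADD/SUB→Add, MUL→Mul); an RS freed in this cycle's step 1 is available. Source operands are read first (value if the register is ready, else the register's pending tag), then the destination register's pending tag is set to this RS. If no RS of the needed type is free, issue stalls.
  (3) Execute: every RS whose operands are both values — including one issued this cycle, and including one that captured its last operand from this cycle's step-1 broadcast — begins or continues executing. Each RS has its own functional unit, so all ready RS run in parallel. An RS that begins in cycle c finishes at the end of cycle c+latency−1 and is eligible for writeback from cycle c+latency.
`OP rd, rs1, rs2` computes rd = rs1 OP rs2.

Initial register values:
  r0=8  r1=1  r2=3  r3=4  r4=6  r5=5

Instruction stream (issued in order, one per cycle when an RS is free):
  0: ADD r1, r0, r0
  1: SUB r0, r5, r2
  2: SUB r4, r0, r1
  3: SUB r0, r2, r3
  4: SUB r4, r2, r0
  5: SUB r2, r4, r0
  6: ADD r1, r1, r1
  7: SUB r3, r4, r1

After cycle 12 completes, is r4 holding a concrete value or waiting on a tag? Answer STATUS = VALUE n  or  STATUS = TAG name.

c1: issue ADD r1<-Add1 | r0:8,r1:Add1,r2:3,r3:4,r4:6,r5:5
c2: issue SUB r0<-Add2 | r0:Add2,r1:Add1,r2:3,r3:4,r4:6,r5:5
c3: issue SUB r4<-Add3 | r0:Add2,r1:Add1,r2:3,r3:4,r4:Add3,r5:5
c4: CDB Add1=16; issue SUB r0<-Add1 | r0:Add1,r1:16,r2:3,r3:4,r4:Add3,r5:5
c5: CDB Add2=2; issue SUB r4<-Add2 | r0:Add1,r1:16,r2:3,r3:4,r4:Add2,r5:5
c6: stall | r0:Add1,r1:16,r2:3,r3:4,r4:Add2,r5:5
c7: CDB Add1=-1; issue SUB r2<-Add1 | r0:-1,r1:16,r2:Add1,r3:4,r4:Add2,r5:5
c8: CDB Add3=-14; issue ADD r1<-Add3 | r0:-1,r1:Add3,r2:Add1,r3:4,r4:Add2,r5:5
c9: stall | r0:-1,r1:Add3,r2:Add1,r3:4,r4:Add2,r5:5
c10: CDB Add2=4; issue SUB r3<-Add2 | r0:-1,r1:Add3,r2:Add1,r3:Add2,r4:4,r5:5
c11: CDB Add3=32 | r0:-1,r1:32,r2:Add1,r3:Add2,r4:4,r5:5
c12: - | r0:-1,r1:32,r2:Add1,r3:Add2,r4:4,r5:5

STATUS = VALUE 4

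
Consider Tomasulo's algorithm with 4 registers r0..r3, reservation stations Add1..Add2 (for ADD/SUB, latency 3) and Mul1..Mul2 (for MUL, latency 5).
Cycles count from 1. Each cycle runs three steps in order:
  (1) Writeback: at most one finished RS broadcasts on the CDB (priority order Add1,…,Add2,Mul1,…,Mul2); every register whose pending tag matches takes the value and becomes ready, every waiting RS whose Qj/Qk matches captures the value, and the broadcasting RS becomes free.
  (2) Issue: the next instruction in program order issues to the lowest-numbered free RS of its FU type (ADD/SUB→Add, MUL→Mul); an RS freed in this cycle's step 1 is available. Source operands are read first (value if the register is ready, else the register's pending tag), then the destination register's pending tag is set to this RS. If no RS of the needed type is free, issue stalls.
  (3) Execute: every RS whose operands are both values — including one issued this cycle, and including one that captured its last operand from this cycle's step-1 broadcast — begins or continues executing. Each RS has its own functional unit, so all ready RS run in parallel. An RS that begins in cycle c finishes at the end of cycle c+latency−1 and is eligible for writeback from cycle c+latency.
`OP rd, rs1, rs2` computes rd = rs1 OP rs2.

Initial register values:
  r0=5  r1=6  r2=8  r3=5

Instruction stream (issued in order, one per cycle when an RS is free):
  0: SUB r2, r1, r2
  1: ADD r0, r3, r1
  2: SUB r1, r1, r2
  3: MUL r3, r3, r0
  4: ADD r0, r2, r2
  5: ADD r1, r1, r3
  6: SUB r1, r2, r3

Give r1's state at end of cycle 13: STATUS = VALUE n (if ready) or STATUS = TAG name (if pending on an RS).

  c1: issue SUB r2<-Add1  regs: r0:5,r1:6,r2:Add1,r3:5
  c2: issue ADD r0<-Add2  regs: r0:Add2,r1:6,r2:Add1,r3:5
  c3: stall  regs: r0:Add2,r1:6,r2:Add1,r3:5
  c4: CDB Add1=-2; issue SUB r1<-Add1  regs: r0:Add2,r1:Add1,r2:-2,r3:5
  c5: CDB Add2=11; issue MUL r3<-Mul1  regs: r0:11,r1:Add1,r2:-2,r3:Mul1
  c6: issue ADD r0<-Add2  regs: r0:Add2,r1:Add1,r2:-2,r3:Mul1
  c7: CDB Add1=8; issue ADD r1<-Add1  regs: r0:Add2,r1:Add1,r2:-2,r3:Mul1
  c8: stall  regs: r0:Add2,r1:Add1,r2:-2,r3:Mul1
  c9: CDB Add2=-4; issue SUB r1<-Add2  regs: r0:-4,r1:Add2,r2:-2,r3:Mul1
  c10: CDB Mul1=55  regs: r0:-4,r1:Add2,r2:-2,r3:55
  c11: -  regs: r0:-4,r1:Add2,r2:-2,r3:55
  c12: -  regs: r0:-4,r1:Add2,r2:-2,r3:55
  c13: CDB Add1=63  regs: r0:-4,r1:Add2,r2:-2,r3:55

STATUS = TAG Add2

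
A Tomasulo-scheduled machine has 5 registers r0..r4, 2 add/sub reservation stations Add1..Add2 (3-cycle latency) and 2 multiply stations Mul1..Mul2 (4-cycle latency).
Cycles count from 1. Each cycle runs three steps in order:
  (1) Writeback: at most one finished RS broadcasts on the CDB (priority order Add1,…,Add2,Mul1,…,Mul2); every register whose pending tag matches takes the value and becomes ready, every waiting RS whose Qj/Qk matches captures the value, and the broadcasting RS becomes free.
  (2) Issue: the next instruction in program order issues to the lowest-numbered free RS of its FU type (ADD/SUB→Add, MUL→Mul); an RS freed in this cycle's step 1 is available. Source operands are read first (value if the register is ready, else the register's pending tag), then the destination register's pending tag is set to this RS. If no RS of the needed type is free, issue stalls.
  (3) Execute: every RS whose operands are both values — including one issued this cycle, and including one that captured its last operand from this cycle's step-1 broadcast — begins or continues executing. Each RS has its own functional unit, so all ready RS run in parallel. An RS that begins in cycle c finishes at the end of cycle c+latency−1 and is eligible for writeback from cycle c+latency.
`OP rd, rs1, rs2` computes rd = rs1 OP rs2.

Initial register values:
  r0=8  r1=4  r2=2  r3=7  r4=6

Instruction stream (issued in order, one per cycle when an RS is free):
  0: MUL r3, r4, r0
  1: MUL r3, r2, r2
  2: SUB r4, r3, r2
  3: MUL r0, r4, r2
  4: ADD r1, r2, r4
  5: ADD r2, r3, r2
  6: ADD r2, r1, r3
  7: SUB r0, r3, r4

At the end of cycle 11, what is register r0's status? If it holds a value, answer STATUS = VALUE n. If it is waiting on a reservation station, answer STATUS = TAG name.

STATUS = TAG Mul1

c1: issue MUL r3<-Mul1 | r0:8,r1:4,r2:2,r3:Mul1,r4:6
c2: issue MUL r3<-Mul2 | r0:8,r1:4,r2:2,r3:Mul2,r4:6
c3: issue SUB r4<-Add1 | r0:8,r1:4,r2:2,r3:Mul2,r4:Add1
c4: stall | r0:8,r1:4,r2:2,r3:Mul2,r4:Add1
c5: CDB Mul1=48; issue MUL r0<-Mul1 | r0:Mul1,r1:4,r2:2,r3:Mul2,r4:Add1
c6: CDB Mul2=4; issue ADD r1<-Add2 | r0:Mul1,r1:Add2,r2:2,r3:4,r4:Add1
c7: stall | r0:Mul1,r1:Add2,r2:2,r3:4,r4:Add1
c8: stall | r0:Mul1,r1:Add2,r2:2,r3:4,r4:Add1
c9: CDB Add1=2; issue ADD r2<-Add1 | r0:Mul1,r1:Add2,r2:Add1,r3:4,r4:2
c10: stall | r0:Mul1,r1:Add2,r2:Add1,r3:4,r4:2
c11: stall | r0:Mul1,r1:Add2,r2:Add1,r3:4,r4:2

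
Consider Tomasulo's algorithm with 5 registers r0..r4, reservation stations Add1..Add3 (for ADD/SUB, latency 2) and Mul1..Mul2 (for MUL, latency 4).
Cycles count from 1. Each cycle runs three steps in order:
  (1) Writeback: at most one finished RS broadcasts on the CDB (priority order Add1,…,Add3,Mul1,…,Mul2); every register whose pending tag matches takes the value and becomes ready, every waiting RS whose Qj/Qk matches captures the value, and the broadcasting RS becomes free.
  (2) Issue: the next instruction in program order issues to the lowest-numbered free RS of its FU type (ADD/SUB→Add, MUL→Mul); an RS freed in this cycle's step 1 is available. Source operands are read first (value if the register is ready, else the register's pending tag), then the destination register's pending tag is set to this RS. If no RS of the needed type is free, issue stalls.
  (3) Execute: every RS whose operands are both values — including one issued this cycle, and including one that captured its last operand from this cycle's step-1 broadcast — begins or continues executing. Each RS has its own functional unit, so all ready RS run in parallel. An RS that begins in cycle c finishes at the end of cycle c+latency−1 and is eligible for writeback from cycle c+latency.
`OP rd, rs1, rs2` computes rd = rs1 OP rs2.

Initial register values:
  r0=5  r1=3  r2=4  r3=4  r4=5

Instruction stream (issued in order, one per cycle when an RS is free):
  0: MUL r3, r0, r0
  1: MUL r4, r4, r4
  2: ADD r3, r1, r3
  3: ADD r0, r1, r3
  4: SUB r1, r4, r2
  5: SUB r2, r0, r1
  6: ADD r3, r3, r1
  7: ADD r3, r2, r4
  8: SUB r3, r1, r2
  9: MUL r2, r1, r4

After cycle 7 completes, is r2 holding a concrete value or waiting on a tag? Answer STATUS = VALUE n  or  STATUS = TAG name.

STATUS = TAG Add1

cycle 1: issue MUL r3<-Mul1 // r0:5,r1:3,r2:4,r3:Mul1,r4:5
cycle 2: issue MUL r4<-Mul2 // r0:5,r1:3,r2:4,r3:Mul1,r4:Mul2
cycle 3: issue ADD r3<-Add1 // r0:5,r1:3,r2:4,r3:Add1,r4:Mul2
cycle 4: issue ADD r0<-Add2 // r0:Add2,r1:3,r2:4,r3:Add1,r4:Mul2
cycle 5: CDB Mul1=25; issue SUB r1<-Add3 // r0:Add2,r1:Add3,r2:4,r3:Add1,r4:Mul2
cycle 6: CDB Mul2=25; stall // r0:Add2,r1:Add3,r2:4,r3:Add1,r4:25
cycle 7: CDB Add1=28; issue SUB r2<-Add1 // r0:Add2,r1:Add3,r2:Add1,r3:28,r4:25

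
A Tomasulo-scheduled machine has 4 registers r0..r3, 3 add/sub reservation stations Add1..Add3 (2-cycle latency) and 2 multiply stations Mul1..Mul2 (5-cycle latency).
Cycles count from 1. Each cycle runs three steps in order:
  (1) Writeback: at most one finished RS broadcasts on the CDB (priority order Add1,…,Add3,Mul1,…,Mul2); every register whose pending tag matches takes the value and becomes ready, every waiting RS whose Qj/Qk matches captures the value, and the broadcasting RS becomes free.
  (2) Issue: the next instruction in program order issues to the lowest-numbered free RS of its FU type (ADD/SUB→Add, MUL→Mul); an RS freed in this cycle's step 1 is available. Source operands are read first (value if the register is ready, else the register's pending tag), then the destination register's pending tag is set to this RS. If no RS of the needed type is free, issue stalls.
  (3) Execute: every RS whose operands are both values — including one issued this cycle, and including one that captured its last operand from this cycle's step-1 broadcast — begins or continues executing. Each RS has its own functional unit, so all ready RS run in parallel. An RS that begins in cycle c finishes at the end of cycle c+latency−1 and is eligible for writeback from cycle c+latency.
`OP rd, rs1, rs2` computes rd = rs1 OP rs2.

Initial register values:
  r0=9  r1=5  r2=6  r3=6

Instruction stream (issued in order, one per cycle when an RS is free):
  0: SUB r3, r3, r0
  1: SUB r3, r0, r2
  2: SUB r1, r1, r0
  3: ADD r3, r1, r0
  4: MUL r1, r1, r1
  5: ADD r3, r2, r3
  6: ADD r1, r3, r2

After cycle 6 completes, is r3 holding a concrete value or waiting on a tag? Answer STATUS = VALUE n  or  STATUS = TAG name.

  c1: issue SUB r3<-Add1  regs: r0:9,r1:5,r2:6,r3:Add1
  c2: issue SUB r3<-Add2  regs: r0:9,r1:5,r2:6,r3:Add2
  c3: CDB Add1=-3; issue SUB r1<-Add1  regs: r0:9,r1:Add1,r2:6,r3:Add2
  c4: CDB Add2=3; issue ADD r3<-Add2  regs: r0:9,r1:Add1,r2:6,r3:Add2
  c5: CDB Add1=-4; issue MUL r1<-Mul1  regs: r0:9,r1:Mul1,r2:6,r3:Add2
  c6: issue ADD r3<-Add1  regs: r0:9,r1:Mul1,r2:6,r3:Add1

STATUS = TAG Add1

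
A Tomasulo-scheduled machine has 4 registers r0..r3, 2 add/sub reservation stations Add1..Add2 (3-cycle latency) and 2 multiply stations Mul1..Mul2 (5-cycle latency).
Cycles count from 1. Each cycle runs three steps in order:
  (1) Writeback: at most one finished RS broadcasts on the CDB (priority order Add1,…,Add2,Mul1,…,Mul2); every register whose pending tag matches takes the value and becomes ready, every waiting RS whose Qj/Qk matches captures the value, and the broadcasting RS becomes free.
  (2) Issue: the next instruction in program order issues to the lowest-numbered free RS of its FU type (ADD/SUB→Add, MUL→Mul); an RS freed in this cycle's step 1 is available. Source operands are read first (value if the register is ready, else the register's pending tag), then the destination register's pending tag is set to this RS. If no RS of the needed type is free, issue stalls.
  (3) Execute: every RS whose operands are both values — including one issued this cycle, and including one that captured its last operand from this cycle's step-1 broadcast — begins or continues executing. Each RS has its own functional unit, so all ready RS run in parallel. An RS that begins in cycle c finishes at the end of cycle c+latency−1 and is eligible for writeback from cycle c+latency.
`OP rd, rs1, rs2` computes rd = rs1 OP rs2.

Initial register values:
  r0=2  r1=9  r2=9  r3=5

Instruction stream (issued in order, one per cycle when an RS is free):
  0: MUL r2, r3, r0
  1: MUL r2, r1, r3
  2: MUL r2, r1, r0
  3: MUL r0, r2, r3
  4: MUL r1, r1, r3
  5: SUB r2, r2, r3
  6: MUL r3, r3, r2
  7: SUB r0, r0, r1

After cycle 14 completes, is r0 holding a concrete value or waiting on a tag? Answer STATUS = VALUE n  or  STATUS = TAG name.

STATUS = TAG Mul2

c1: issue MUL r2<-Mul1 | r0:2,r1:9,r2:Mul1,r3:5
c2: issue MUL r2<-Mul2 | r0:2,r1:9,r2:Mul2,r3:5
c3: stall | r0:2,r1:9,r2:Mul2,r3:5
c4: stall | r0:2,r1:9,r2:Mul2,r3:5
c5: stall | r0:2,r1:9,r2:Mul2,r3:5
c6: CDB Mul1=10; issue MUL r2<-Mul1 | r0:2,r1:9,r2:Mul1,r3:5
c7: CDB Mul2=45; issue MUL r0<-Mul2 | r0:Mul2,r1:9,r2:Mul1,r3:5
c8: stall | r0:Mul2,r1:9,r2:Mul1,r3:5
c9: stall | r0:Mul2,r1:9,r2:Mul1,r3:5
c10: stall | r0:Mul2,r1:9,r2:Mul1,r3:5
c11: CDB Mul1=18; issue MUL r1<-Mul1 | r0:Mul2,r1:Mul1,r2:18,r3:5
c12: issue SUB r2<-Add1 | r0:Mul2,r1:Mul1,r2:Add1,r3:5
c13: stall | r0:Mul2,r1:Mul1,r2:Add1,r3:5
c14: stall | r0:Mul2,r1:Mul1,r2:Add1,r3:5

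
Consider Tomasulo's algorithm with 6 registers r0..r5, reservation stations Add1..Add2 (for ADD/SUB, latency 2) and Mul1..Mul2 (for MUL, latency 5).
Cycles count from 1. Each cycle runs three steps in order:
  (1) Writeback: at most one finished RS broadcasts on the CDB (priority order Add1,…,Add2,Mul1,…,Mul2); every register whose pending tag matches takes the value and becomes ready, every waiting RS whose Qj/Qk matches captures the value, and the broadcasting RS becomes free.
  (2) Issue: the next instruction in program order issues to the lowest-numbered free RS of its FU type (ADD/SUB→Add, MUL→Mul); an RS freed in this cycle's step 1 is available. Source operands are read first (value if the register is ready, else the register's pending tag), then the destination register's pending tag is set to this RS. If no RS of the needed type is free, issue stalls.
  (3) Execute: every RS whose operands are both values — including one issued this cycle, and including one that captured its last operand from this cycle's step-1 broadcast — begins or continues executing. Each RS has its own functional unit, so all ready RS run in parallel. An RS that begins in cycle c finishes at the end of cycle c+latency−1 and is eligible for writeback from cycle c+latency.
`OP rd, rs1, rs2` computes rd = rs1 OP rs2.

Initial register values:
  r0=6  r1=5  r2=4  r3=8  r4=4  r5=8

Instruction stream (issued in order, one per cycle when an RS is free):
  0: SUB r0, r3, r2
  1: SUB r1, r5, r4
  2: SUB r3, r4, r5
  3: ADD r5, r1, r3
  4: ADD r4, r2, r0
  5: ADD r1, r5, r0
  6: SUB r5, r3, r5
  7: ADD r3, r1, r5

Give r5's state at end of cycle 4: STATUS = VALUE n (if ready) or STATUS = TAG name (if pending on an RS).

c1: issue SUB r0<-Add1 | r0:Add1,r1:5,r2:4,r3:8,r4:4,r5:8
c2: issue SUB r1<-Add2 | r0:Add1,r1:Add2,r2:4,r3:8,r4:4,r5:8
c3: CDB Add1=4; issue SUB r3<-Add1 | r0:4,r1:Add2,r2:4,r3:Add1,r4:4,r5:8
c4: CDB Add2=4; issue ADD r5<-Add2 | r0:4,r1:4,r2:4,r3:Add1,r4:4,r5:Add2

STATUS = TAG Add2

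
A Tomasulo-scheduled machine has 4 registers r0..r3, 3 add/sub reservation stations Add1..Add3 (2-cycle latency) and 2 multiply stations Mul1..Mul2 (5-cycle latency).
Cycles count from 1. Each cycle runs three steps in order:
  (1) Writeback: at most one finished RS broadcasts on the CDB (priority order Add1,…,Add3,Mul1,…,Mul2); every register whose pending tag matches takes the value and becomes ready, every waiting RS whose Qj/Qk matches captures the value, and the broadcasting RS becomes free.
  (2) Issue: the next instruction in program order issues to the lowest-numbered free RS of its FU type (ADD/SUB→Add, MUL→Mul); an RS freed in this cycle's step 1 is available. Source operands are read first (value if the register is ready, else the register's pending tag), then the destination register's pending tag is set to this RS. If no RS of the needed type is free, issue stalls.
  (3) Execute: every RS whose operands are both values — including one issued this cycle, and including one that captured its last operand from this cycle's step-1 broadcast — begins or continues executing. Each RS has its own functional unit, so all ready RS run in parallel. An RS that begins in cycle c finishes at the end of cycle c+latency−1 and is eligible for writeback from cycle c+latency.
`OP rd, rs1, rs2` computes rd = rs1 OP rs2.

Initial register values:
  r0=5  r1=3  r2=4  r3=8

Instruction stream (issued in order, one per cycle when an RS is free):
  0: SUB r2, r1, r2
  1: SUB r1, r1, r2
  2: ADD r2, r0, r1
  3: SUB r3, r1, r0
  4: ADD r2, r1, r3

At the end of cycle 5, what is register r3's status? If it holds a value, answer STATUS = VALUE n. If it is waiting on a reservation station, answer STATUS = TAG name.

STATUS = TAG Add3

  c1: issue SUB r2<-Add1  regs: r0:5,r1:3,r2:Add1,r3:8
  c2: issue SUB r1<-Add2  regs: r0:5,r1:Add2,r2:Add1,r3:8
  c3: CDB Add1=-1; issue ADD r2<-Add1  regs: r0:5,r1:Add2,r2:Add1,r3:8
  c4: issue SUB r3<-Add3  regs: r0:5,r1:Add2,r2:Add1,r3:Add3
  c5: CDB Add2=4; issue ADD r2<-Add2  regs: r0:5,r1:4,r2:Add2,r3:Add3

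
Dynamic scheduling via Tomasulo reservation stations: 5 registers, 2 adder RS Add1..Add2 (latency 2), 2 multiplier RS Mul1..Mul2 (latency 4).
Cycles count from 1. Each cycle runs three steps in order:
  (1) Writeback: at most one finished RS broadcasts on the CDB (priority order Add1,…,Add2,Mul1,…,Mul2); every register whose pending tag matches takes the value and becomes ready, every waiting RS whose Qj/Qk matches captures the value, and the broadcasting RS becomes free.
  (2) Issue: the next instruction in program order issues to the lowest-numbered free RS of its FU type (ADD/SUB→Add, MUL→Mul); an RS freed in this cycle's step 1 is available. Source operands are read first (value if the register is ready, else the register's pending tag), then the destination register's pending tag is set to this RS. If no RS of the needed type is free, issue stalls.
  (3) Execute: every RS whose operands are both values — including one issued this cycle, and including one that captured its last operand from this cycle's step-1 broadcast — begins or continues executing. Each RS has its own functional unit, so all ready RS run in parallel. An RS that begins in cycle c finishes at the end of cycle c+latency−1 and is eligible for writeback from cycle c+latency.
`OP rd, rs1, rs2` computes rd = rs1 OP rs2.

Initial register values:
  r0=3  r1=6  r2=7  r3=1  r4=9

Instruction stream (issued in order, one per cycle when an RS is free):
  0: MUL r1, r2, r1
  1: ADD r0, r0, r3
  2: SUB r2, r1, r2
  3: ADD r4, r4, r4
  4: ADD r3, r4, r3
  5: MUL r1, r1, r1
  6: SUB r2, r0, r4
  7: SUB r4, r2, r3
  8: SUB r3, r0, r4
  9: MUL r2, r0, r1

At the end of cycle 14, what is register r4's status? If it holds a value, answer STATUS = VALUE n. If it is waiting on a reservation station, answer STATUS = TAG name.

  c1: issue MUL r1<-Mul1  regs: r0:3,r1:Mul1,r2:7,r3:1,r4:9
  c2: issue ADD r0<-Add1  regs: r0:Add1,r1:Mul1,r2:7,r3:1,r4:9
  c3: issue SUB r2<-Add2  regs: r0:Add1,r1:Mul1,r2:Add2,r3:1,r4:9
  c4: CDB Add1=4; issue ADD r4<-Add1  regs: r0:4,r1:Mul1,r2:Add2,r3:1,r4:Add1
  c5: CDB Mul1=42; stall  regs: r0:4,r1:42,r2:Add2,r3:1,r4:Add1
  c6: CDB Add1=18; issue ADD r3<-Add1  regs: r0:4,r1:42,r2:Add2,r3:Add1,r4:18
  c7: CDB Add2=35; issue MUL r1<-Mul1  regs: r0:4,r1:Mul1,r2:35,r3:Add1,r4:18
  c8: CDB Add1=19; issue SUB r2<-Add1  regs: r0:4,r1:Mul1,r2:Add1,r3:19,r4:18
  c9: issue SUB r4<-Add2  regs: r0:4,r1:Mul1,r2:Add1,r3:19,r4:Add2
  c10: CDB Add1=-14; issue SUB r3<-Add1  regs: r0:4,r1:Mul1,r2:-14,r3:Add1,r4:Add2
  c11: CDB Mul1=1764; issue MUL r2<-Mul1  regs: r0:4,r1:1764,r2:Mul1,r3:Add1,r4:Add2
  c12: CDB Add2=-33  regs: r0:4,r1:1764,r2:Mul1,r3:Add1,r4:-33
  c13: -  regs: r0:4,r1:1764,r2:Mul1,r3:Add1,r4:-33
  c14: CDB Add1=37  regs: r0:4,r1:1764,r2:Mul1,r3:37,r4:-33

STATUS = VALUE -33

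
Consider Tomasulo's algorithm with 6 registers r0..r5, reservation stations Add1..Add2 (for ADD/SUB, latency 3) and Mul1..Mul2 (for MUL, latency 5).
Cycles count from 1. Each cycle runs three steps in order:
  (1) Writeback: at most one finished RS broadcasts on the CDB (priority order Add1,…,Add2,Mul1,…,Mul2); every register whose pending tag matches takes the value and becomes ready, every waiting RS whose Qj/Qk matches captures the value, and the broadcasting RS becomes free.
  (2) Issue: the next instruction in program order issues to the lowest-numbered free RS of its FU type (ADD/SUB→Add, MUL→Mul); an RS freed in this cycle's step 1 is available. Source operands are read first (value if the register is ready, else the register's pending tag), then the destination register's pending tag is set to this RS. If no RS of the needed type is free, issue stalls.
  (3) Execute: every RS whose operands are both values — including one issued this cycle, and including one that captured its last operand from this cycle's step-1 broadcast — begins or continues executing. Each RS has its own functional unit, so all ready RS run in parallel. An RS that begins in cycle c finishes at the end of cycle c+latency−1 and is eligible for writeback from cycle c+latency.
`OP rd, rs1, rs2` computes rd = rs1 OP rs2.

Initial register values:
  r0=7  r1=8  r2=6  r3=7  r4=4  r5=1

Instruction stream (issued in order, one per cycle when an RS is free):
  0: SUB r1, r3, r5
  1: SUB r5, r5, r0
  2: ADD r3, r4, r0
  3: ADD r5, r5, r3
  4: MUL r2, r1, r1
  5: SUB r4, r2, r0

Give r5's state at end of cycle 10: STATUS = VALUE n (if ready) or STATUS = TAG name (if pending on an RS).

  c1: issue SUB r1<-Add1  regs: r0:7,r1:Add1,r2:6,r3:7,r4:4,r5:1
  c2: issue SUB r5<-Add2  regs: r0:7,r1:Add1,r2:6,r3:7,r4:4,r5:Add2
  c3: stall  regs: r0:7,r1:Add1,r2:6,r3:7,r4:4,r5:Add2
  c4: CDB Add1=6; issue ADD r3<-Add1  regs: r0:7,r1:6,r2:6,r3:Add1,r4:4,r5:Add2
  c5: CDB Add2=-6; issue ADD r5<-Add2  regs: r0:7,r1:6,r2:6,r3:Add1,r4:4,r5:Add2
  c6: issue MUL r2<-Mul1  regs: r0:7,r1:6,r2:Mul1,r3:Add1,r4:4,r5:Add2
  c7: CDB Add1=11; issue SUB r4<-Add1  regs: r0:7,r1:6,r2:Mul1,r3:11,r4:Add1,r5:Add2
  c8: -  regs: r0:7,r1:6,r2:Mul1,r3:11,r4:Add1,r5:Add2
  c9: -  regs: r0:7,r1:6,r2:Mul1,r3:11,r4:Add1,r5:Add2
  c10: CDB Add2=5  regs: r0:7,r1:6,r2:Mul1,r3:11,r4:Add1,r5:5

STATUS = VALUE 5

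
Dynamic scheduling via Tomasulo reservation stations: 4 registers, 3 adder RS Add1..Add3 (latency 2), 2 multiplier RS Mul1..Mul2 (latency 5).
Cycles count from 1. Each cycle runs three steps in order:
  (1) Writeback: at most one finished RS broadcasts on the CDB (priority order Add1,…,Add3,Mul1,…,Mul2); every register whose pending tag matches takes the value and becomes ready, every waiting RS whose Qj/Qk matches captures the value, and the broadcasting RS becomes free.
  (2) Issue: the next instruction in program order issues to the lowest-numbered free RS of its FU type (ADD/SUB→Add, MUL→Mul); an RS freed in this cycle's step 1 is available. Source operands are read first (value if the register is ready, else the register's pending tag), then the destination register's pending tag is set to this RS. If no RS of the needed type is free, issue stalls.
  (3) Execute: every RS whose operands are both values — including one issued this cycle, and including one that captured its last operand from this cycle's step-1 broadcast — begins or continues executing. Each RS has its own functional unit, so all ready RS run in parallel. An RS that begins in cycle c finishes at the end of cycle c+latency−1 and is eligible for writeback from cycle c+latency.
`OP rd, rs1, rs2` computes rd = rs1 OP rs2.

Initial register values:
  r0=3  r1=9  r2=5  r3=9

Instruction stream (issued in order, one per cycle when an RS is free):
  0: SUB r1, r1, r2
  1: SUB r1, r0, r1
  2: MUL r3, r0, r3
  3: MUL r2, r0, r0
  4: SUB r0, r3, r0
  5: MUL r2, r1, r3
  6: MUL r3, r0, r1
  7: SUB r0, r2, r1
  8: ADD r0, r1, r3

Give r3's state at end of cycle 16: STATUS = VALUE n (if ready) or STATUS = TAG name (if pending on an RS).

c1: issue SUB r1<-Add1 | r0:3,r1:Add1,r2:5,r3:9
c2: issue SUB r1<-Add2 | r0:3,r1:Add2,r2:5,r3:9
c3: CDB Add1=4; issue MUL r3<-Mul1 | r0:3,r1:Add2,r2:5,r3:Mul1
c4: issue MUL r2<-Mul2 | r0:3,r1:Add2,r2:Mul2,r3:Mul1
c5: CDB Add2=-1; issue SUB r0<-Add1 | r0:Add1,r1:-1,r2:Mul2,r3:Mul1
c6: stall | r0:Add1,r1:-1,r2:Mul2,r3:Mul1
c7: stall | r0:Add1,r1:-1,r2:Mul2,r3:Mul1
c8: CDB Mul1=27; issue MUL r2<-Mul1 | r0:Add1,r1:-1,r2:Mul1,r3:27
c9: CDB Mul2=9; issue MUL r3<-Mul2 | r0:Add1,r1:-1,r2:Mul1,r3:Mul2
c10: CDB Add1=24; issue SUB r0<-Add1 | r0:Add1,r1:-1,r2:Mul1,r3:Mul2
c11: issue ADD r0<-Add2 | r0:Add2,r1:-1,r2:Mul1,r3:Mul2
c12: - | r0:Add2,r1:-1,r2:Mul1,r3:Mul2
c13: CDB Mul1=-27 | r0:Add2,r1:-1,r2:-27,r3:Mul2
c14: - | r0:Add2,r1:-1,r2:-27,r3:Mul2
c15: CDB Add1=-26 | r0:Add2,r1:-1,r2:-27,r3:Mul2
c16: CDB Mul2=-24 | r0:Add2,r1:-1,r2:-27,r3:-24

STATUS = VALUE -24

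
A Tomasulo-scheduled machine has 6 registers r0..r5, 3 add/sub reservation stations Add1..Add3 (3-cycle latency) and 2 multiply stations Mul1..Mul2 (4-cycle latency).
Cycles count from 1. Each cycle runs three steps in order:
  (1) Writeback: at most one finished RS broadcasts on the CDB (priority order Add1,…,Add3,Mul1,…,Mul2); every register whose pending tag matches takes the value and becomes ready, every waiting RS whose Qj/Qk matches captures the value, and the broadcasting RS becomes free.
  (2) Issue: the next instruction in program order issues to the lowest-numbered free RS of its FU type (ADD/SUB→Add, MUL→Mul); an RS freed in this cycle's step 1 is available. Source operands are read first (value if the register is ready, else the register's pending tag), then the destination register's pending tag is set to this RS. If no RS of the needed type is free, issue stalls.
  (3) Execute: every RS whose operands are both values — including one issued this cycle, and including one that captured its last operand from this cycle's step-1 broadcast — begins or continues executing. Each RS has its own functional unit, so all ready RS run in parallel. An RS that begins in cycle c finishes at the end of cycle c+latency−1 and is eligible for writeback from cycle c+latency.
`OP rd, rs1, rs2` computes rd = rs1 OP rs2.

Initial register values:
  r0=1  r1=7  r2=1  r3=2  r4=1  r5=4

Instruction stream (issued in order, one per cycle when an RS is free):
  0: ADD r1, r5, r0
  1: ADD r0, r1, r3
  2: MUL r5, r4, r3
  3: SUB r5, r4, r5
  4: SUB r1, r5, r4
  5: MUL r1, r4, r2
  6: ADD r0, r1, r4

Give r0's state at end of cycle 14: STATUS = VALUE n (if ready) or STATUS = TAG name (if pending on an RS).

STATUS = VALUE 2

cycle 1: issue ADD r1<-Add1 // r0:1,r1:Add1,r2:1,r3:2,r4:1,r5:4
cycle 2: issue ADD r0<-Add2 // r0:Add2,r1:Add1,r2:1,r3:2,r4:1,r5:4
cycle 3: issue MUL r5<-Mul1 // r0:Add2,r1:Add1,r2:1,r3:2,r4:1,r5:Mul1
cycle 4: CDB Add1=5; issue SUB r5<-Add1 // r0:Add2,r1:5,r2:1,r3:2,r4:1,r5:Add1
cycle 5: issue SUB r1<-Add3 // r0:Add2,r1:Add3,r2:1,r3:2,r4:1,r5:Add1
cycle 6: issue MUL r1<-Mul2 // r0:Add2,r1:Mul2,r2:1,r3:2,r4:1,r5:Add1
cycle 7: CDB Add2=7; issue ADD r0<-Add2 // r0:Add2,r1:Mul2,r2:1,r3:2,r4:1,r5:Add1
cycle 8: CDB Mul1=2 // r0:Add2,r1:Mul2,r2:1,r3:2,r4:1,r5:Add1
cycle 9: - // r0:Add2,r1:Mul2,r2:1,r3:2,r4:1,r5:Add1
cycle 10: CDB Mul2=1 // r0:Add2,r1:1,r2:1,r3:2,r4:1,r5:Add1
cycle 11: CDB Add1=-1 // r0:Add2,r1:1,r2:1,r3:2,r4:1,r5:-1
cycle 12: - // r0:Add2,r1:1,r2:1,r3:2,r4:1,r5:-1
cycle 13: CDB Add2=2 // r0:2,r1:1,r2:1,r3:2,r4:1,r5:-1
cycle 14: CDB Add3=-2 // r0:2,r1:1,r2:1,r3:2,r4:1,r5:-1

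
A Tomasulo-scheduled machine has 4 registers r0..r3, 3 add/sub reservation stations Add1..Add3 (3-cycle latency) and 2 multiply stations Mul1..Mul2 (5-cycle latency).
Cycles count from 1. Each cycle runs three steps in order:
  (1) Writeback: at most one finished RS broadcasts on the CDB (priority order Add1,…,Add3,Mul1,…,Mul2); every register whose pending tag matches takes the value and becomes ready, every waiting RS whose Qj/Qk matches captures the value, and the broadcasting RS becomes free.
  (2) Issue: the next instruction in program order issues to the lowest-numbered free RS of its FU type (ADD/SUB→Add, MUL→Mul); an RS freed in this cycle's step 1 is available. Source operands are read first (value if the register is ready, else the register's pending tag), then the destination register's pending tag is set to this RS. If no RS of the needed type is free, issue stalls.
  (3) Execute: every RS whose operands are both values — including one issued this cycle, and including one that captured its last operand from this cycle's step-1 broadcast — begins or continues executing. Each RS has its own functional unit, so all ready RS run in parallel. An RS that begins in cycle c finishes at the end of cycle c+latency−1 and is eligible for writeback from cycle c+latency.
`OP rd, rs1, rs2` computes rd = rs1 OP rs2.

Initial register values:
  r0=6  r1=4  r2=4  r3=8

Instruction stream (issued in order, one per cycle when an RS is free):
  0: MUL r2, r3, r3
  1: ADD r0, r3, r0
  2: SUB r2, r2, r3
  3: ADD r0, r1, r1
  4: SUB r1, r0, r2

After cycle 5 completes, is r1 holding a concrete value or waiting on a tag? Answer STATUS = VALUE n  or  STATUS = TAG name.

  c1: issue MUL r2<-Mul1  regs: r0:6,r1:4,r2:Mul1,r3:8
  c2: issue ADD r0<-Add1  regs: r0:Add1,r1:4,r2:Mul1,r3:8
  c3: issue SUB r2<-Add2  regs: r0:Add1,r1:4,r2:Add2,r3:8
  c4: issue ADD r0<-Add3  regs: r0:Add3,r1:4,r2:Add2,r3:8
  c5: CDB Add1=14; issue SUB r1<-Add1  regs: r0:Add3,r1:Add1,r2:Add2,r3:8

STATUS = TAG Add1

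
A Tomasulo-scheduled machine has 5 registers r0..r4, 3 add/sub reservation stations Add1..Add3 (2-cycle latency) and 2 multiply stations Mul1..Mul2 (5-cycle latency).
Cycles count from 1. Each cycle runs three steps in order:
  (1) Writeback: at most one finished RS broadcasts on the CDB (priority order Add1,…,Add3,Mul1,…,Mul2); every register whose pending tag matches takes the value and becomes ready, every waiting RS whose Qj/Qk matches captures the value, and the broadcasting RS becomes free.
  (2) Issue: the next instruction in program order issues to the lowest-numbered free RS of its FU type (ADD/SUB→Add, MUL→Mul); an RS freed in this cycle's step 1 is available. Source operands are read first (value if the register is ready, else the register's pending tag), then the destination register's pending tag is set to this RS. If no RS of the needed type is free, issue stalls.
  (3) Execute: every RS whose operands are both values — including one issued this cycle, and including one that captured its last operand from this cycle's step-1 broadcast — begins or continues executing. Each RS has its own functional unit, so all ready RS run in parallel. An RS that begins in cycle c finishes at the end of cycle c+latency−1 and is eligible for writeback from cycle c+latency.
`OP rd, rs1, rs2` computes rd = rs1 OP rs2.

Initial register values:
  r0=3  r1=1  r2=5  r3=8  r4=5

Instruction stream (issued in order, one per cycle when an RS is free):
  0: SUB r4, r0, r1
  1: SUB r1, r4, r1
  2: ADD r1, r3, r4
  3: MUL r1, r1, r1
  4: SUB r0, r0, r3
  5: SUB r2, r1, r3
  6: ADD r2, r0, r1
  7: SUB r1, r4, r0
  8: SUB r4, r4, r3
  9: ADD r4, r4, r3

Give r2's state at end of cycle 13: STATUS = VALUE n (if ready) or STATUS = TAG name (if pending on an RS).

STATUS = VALUE 95

c1: issue SUB r4<-Add1 | r0:3,r1:1,r2:5,r3:8,r4:Add1
c2: issue SUB r1<-Add2 | r0:3,r1:Add2,r2:5,r3:8,r4:Add1
c3: CDB Add1=2; issue ADD r1<-Add1 | r0:3,r1:Add1,r2:5,r3:8,r4:2
c4: issue MUL r1<-Mul1 | r0:3,r1:Mul1,r2:5,r3:8,r4:2
c5: CDB Add1=10; issue SUB r0<-Add1 | r0:Add1,r1:Mul1,r2:5,r3:8,r4:2
c6: CDB Add2=1; issue SUB r2<-Add2 | r0:Add1,r1:Mul1,r2:Add2,r3:8,r4:2
c7: CDB Add1=-5; issue ADD r2<-Add1 | r0:-5,r1:Mul1,r2:Add1,r3:8,r4:2
c8: issue SUB r1<-Add3 | r0:-5,r1:Add3,r2:Add1,r3:8,r4:2
c9: stall | r0:-5,r1:Add3,r2:Add1,r3:8,r4:2
c10: CDB Add3=7; issue SUB r4<-Add3 | r0:-5,r1:7,r2:Add1,r3:8,r4:Add3
c11: CDB Mul1=100; stall | r0:-5,r1:7,r2:Add1,r3:8,r4:Add3
c12: CDB Add3=-6; issue ADD r4<-Add3 | r0:-5,r1:7,r2:Add1,r3:8,r4:Add3
c13: CDB Add1=95 | r0:-5,r1:7,r2:95,r3:8,r4:Add3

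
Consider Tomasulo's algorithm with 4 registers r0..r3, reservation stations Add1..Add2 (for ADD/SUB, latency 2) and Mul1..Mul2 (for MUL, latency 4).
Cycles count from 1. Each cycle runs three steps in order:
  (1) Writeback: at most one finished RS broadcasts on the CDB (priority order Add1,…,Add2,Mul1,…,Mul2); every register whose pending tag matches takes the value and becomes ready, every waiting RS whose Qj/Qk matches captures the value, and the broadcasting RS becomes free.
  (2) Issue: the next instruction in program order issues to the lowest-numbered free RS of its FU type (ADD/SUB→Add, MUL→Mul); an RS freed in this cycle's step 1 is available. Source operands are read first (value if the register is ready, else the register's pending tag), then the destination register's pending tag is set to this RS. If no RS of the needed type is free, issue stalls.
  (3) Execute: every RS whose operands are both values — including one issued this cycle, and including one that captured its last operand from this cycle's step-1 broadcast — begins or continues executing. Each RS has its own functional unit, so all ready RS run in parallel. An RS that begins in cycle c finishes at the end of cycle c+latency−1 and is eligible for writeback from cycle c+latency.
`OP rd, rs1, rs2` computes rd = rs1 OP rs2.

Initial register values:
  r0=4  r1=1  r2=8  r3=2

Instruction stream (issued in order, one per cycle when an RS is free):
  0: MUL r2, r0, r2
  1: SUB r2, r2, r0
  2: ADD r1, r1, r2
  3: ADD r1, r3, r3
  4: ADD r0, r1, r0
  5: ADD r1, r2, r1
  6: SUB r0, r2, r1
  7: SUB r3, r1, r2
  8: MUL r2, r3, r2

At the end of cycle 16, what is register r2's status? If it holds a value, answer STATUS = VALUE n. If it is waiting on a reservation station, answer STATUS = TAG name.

STATUS = TAG Mul1

c1: issue MUL r2<-Mul1 | r0:4,r1:1,r2:Mul1,r3:2
c2: issue SUB r2<-Add1 | r0:4,r1:1,r2:Add1,r3:2
c3: issue ADD r1<-Add2 | r0:4,r1:Add2,r2:Add1,r3:2
c4: stall | r0:4,r1:Add2,r2:Add1,r3:2
c5: CDB Mul1=32; stall | r0:4,r1:Add2,r2:Add1,r3:2
c6: stall | r0:4,r1:Add2,r2:Add1,r3:2
c7: CDB Add1=28; issue ADD r1<-Add1 | r0:4,r1:Add1,r2:28,r3:2
c8: stall | r0:4,r1:Add1,r2:28,r3:2
c9: CDB Add1=4; issue ADD r0<-Add1 | r0:Add1,r1:4,r2:28,r3:2
c10: CDB Add2=29; issue ADD r1<-Add2 | r0:Add1,r1:Add2,r2:28,r3:2
c11: CDB Add1=8; issue SUB r0<-Add1 | r0:Add1,r1:Add2,r2:28,r3:2
c12: CDB Add2=32; issue SUB r3<-Add2 | r0:Add1,r1:32,r2:28,r3:Add2
c13: issue MUL r2<-Mul1 | r0:Add1,r1:32,r2:Mul1,r3:Add2
c14: CDB Add1=-4 | r0:-4,r1:32,r2:Mul1,r3:Add2
c15: CDB Add2=4 | r0:-4,r1:32,r2:Mul1,r3:4
c16: - | r0:-4,r1:32,r2:Mul1,r3:4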